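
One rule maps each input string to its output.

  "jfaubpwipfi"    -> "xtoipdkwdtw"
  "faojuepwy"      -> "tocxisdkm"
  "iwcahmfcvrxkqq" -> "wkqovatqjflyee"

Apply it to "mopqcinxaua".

acdeqwbloio

Rule — shift every letter 12 places backward in the alphabet (wrapping around).
On "mopqcinxaua" that produces "acdeqwbloio".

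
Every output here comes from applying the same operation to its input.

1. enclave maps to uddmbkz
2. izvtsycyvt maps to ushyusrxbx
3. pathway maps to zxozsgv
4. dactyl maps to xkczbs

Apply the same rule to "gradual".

The rule is to shift every letter 1 place backward in the alphabet (wrapping around), then move the last 2 characters to the front (rotate right by 2).
Working it through for "gradual": intermediate "fqzctzk", final "zkfqzct".

zkfqzct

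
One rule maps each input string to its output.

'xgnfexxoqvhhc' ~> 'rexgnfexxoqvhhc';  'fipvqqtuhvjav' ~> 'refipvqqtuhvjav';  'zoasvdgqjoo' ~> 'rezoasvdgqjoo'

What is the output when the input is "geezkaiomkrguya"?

The transformation: prepend "re".
"geezkaiomkrguya" → "regeezkaiomkrguya".

regeezkaiomkrguya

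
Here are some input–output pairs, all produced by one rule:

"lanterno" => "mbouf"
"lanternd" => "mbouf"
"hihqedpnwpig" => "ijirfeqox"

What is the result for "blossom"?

The transformation: shift every letter 1 place forward in the alphabet (wrapping around), then delete the last 3 characters.
For "blossom", step one produces "cmpttpn"; step two turns that into "cmpt".

cmpt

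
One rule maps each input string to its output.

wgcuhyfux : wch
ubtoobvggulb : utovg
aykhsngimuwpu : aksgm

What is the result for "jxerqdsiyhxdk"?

The pattern: delete the last 3 characters, then keep every other character starting from the first (positions 1st, 3rd, 5th, ...).
"jxerqdsiyhxdk" → "jxerqdsiyh" → "jeqsy".

jeqsy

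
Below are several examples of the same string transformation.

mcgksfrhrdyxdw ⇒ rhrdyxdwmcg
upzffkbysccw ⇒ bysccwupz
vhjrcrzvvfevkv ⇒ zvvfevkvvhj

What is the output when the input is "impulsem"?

emimp

The pattern: move the first 3 characters to the end (rotate left by 3), then delete the first 3 characters.
On "impulsem": the first step gives "ulsemimp", and the second then gives "emimp".
(Check on "upzffkbysccw": → "ffkbysccwupz" → "bysccwupz" ✓)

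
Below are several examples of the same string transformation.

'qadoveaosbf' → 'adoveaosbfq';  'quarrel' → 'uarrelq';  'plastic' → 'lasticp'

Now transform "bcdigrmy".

cdigrmyb

The rule is to move the first character to the end.
Applying that to "bcdigrmy" gives "cdigrmyb".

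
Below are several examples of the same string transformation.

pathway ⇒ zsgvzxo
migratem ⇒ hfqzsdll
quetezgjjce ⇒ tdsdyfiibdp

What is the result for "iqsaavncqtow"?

przzumbpsnvh

The transformation: shift every letter 1 place backward in the alphabet (wrapping around), then move the first character to the end.
On "iqsaavncqtow": the first step gives "hprzzumbpsnv", and the second then gives "przzumbpsnvh".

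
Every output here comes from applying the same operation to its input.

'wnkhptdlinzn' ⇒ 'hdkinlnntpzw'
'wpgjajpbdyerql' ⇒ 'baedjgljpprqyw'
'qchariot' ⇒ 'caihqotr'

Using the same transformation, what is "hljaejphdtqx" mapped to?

dahejhljqpxt

In each case the input is transformed by: sort the characters into alphabetical order, then swap each adjacent pair of characters (1↔2, 3↔4, ...).
Working it through for "hljaejphdtqx": intermediate "adehhjjlpqtx", final "dahejhljqpxt".
(Check on "wnkhptdlinzn": → "dhiklnnnptwz" → "hdkinlnntpzw" ✓)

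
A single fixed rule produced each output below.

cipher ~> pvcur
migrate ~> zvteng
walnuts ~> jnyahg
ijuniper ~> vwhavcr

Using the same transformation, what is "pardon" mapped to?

The rule is to delete the last character, then shift every letter 13 places forward in the alphabet (wrapping around) — i.e. ROT13.
For "pardon" the result is "cneqb".

cneqb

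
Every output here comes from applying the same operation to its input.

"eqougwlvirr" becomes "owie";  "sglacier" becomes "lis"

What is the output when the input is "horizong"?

Each output is the input with this applied: move the first 2 characters to the end (rotate left by 2), then keep one character in every 3, starting at position 1 (positions 1st, 4th, 7th, ...).
For "horizong", step one produces "rizongho"; step two turns that into "roh".
(Check on "eqougwlvirr": → "ougwlvirreq" → "owie" ✓)

roh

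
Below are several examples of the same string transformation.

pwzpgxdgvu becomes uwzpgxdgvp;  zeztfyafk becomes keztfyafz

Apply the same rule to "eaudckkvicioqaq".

Rule — swap the first and last characters.
On "eaudckkvicioqaq" that produces "qaudckkvicioqae".

qaudckkvicioqae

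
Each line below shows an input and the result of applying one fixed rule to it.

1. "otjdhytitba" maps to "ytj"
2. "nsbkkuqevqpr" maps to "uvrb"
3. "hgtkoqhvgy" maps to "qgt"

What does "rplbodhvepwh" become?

dehl

Looking at the pairs, the operation is to keep one character in every 3, starting at position 3 (positions 3rd, 6th, 9th, ...), then move the first character to the end.
Working it through for "rplbodhvepwh": intermediate "ldeh", final "dehl".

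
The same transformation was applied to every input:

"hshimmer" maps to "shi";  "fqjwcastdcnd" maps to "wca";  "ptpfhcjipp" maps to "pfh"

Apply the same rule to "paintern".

Each output is the input with this applied: swap the front and back halves of the string, then keep only the last 3 characters.
Doing the same to "paintern": "ain".

ain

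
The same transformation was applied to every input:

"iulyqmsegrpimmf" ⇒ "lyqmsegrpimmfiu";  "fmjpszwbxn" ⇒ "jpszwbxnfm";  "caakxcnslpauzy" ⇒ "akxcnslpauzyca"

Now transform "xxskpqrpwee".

skpqrpweexx

Rule — move the first 2 characters to the end (rotate left by 2).
"xxskpqrpwee" → "skpqrpweexx".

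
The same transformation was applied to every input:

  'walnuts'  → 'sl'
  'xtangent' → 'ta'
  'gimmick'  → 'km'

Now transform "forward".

dr

What's happening: move the last 3 characters to the front (rotate right by 3), then keep one character in every 3, starting at position 3 (positions 3rd, 6th, 9th, ...).
On "forward": the first step gives "ardforw", and the second then gives "dr".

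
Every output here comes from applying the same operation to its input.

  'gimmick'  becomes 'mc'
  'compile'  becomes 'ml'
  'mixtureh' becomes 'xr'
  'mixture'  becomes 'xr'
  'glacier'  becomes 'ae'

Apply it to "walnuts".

Rule — keep one character in every 3, starting at position 3 (positions 3rd, 6th, 9th, ...).
For "walnuts" the result is "lt".

lt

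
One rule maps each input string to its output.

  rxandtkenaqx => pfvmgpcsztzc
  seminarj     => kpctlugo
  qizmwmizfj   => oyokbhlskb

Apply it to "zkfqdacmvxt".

Looking at the pairs, the operation is to move the first 3 characters to the end (rotate left by 3), then shift every letter 2 places forward in the alphabet (wrapping around).
Working it through for "zkfqdacmvxt": intermediate "qdacmvxtzkf", final "sfceoxzvbmh".

sfceoxzvbmh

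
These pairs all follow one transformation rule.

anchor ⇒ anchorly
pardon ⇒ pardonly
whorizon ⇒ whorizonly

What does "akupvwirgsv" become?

akupvwirgsvly

Looking at the pairs, the operation is to append "ly".
Applying that to "akupvwirgsv" gives "akupvwirgsvly".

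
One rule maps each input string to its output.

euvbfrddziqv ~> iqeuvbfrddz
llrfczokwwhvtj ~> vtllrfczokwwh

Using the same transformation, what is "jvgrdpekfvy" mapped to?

fvjvgrdpek

Looking at the pairs, the operation is to delete the last character, then move the last 2 characters to the front (rotate right by 2).
Working it through for "jvgrdpekfvy": intermediate "jvgrdpekfv", final "fvjvgrdpek".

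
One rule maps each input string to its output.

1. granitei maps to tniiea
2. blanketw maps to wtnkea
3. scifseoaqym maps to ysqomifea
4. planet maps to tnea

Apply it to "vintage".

tngea

Each output is the input with this applied: delete the first 2 characters, then sort the characters into reverse alphabetical order.
Working it through for "vintage": intermediate "ntage", final "tngea".
(Check on "blanketw": → "anketw" → "wtnkea" ✓)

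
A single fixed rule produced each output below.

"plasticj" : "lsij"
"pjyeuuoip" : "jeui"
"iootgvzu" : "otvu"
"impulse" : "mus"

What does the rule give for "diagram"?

Rule — keep every other character starting from the second (positions 2nd, 4th, 6th, ...).
Doing the same to "diagram": "iga".

iga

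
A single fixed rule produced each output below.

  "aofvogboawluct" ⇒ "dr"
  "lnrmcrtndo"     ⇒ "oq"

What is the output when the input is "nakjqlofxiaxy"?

qd

The transformation: shift every letter 3 places forward in the alphabet (wrapping around), then keep only the first 2 characters.
On "nakjqlofxiaxy": the first step gives "qdnmtorialdab", and the second then gives "qd".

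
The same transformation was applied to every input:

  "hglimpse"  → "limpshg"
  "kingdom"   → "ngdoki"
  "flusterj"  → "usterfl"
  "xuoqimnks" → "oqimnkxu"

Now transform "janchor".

The pattern: delete the last character, then move the first 2 characters to the end (rotate left by 2).
For "janchor", step one produces "jancho"; step two turns that into "nchoja".

nchoja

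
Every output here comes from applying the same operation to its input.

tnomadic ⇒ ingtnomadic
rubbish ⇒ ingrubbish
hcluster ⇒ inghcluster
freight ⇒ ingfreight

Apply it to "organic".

ingorganic

What's happening: prepend "ing".
On "organic" that produces "ingorganic".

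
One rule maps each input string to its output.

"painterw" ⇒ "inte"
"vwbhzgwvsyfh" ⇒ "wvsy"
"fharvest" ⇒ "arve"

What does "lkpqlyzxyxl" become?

The pattern: move the last 2 characters to the front (rotate right by 2), then keep only the last 4 characters.
On "lkpqlyzxyxl": the first step gives "xllkpqlyzxy", and the second then gives "yzxy".

yzxy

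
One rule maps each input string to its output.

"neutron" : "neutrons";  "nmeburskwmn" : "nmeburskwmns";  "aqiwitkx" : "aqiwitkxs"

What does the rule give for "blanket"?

blankets

Each output is the input with this applied: append "s".
On "blanket" that produces "blankets".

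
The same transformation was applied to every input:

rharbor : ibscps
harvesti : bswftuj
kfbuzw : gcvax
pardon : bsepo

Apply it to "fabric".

bcsjd

In each case the input is transformed by: delete the first character, then shift every letter 1 place forward in the alphabet (wrapping around).
For "fabric", step one produces "abric"; step two turns that into "bcsjd".
(Check on "kfbuzw": → "fbuzw" → "gcvax" ✓)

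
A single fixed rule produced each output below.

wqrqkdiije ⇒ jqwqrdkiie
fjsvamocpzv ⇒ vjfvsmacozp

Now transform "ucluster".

Looking at the pairs, the operation is to swap each adjacent pair of characters (1↔2, 3↔4, ...), then move the last character to the front.
For "ucluster", step one produces "cuultsre"; step two turns that into "ecuultsr".

ecuultsr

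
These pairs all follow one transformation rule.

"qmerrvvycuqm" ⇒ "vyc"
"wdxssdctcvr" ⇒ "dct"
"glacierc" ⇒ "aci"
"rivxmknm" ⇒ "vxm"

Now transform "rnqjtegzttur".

gzt

In each case the input is transformed by: delete the last 3 characters, then keep only the last 3 characters.
On "rnqjtegzttur": the first step gives "rnqjtegzt", and the second then gives "gzt".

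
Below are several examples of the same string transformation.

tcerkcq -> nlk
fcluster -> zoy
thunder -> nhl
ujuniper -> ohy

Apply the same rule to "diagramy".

xag

The transformation: keep one character in every 3, starting at position 1 (positions 1st, 4th, 7th, ...), then shift every letter 6 places backward in the alphabet (wrapping around).
On "diagramy": the first step gives "dgm", and the second then gives "xag".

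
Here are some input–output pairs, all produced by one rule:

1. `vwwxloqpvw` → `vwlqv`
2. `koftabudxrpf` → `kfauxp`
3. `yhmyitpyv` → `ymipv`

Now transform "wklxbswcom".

Looking at the pairs, the operation is to keep every other character starting from the first (positions 1st, 3rd, 5th, ...).
So "wklxbswcom" becomes "wlbwo".

wlbwo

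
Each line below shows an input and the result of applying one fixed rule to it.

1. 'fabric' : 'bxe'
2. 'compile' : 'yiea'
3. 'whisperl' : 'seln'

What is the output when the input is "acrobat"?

The rule is to keep every other character starting from the first (positions 1st, 3rd, 5th, ...), then shift every letter 4 places backward in the alphabet (wrapping around).
Starting from "acrobat": after the first operation, "arbt"; after the second, "wnxp".

wnxp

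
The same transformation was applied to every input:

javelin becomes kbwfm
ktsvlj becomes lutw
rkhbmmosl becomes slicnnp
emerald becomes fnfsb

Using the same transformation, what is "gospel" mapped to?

hptq

What's happening: shift every letter 1 place forward in the alphabet (wrapping around), then delete the last 2 characters.
Working it through for "gospel": intermediate "hptqfm", final "hptq".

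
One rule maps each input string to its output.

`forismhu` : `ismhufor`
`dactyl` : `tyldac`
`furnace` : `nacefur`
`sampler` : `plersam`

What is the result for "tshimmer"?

immertsh

In each case the input is transformed by: move the first 3 characters to the end (rotate left by 3).
For "tshimmer" the result is "immertsh".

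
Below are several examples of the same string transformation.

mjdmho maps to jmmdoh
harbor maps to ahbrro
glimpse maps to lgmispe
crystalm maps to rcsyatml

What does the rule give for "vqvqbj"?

The transformation: swap each adjacent pair of characters (1↔2, 3↔4, ...).
For "vqvqbj" the result is "qvqvjb".

qvqvjb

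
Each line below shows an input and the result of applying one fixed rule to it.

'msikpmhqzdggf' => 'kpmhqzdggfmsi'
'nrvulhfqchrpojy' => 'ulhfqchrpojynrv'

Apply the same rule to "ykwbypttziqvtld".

What's happening: move the first 3 characters to the end (rotate left by 3).
Doing the same to "ykwbypttziqvtld": "bypttziqvtldykw".

bypttziqvtldykw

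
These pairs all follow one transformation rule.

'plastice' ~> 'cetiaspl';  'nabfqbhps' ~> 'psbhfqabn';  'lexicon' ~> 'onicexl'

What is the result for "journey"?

In each case the input is transformed by: reverse the string, then swap each adjacent pair of characters (1↔2, 3↔4, ...).
"journey" → "eyrnouj".

eyrnouj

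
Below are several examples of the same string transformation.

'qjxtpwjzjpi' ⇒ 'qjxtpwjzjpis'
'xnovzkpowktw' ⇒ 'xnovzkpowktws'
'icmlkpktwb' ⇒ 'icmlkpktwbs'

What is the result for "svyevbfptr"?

What's happening: append "s".
Applying that to "svyevbfptr" gives "svyevbfptrs".

svyevbfptrs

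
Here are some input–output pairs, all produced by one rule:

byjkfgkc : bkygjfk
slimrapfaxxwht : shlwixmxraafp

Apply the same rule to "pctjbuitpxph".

ppcxtpjtbiu

Rule — delete the last character, then take characters alternately from the front and the back (1st, last, 2nd, 2nd-last, ...).
On "pctjbuitpxph": the first step gives "pctjbuitpxp", and the second then gives "ppcxtpjtbiu".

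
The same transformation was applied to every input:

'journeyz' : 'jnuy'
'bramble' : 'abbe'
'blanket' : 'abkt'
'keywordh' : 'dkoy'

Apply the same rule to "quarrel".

alqr

The rule is to keep every other character starting from the first (positions 1st, 3rd, 5th, ...), then sort the characters into alphabetical order.
Starting from "quarrel": after the first operation, "qarl"; after the second, "alqr".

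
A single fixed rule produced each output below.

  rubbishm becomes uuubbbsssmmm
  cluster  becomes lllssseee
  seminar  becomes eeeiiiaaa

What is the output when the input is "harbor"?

The rule is to keep every other character starting from the second (positions 2nd, 4th, 6th, ...), then repeat every character 3 times.
Applying both steps to "harbor": "abr", then "aaabbbrrr".
(Check on "seminar": → "eia" → "eeeiiiaaa" ✓)

aaabbbrrr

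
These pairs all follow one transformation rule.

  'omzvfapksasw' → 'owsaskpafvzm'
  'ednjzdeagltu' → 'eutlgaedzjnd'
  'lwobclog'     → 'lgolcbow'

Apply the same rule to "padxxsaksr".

Each output is the input with this applied: reverse the string, then move the last character to the front.
Starting from "padxxsaksr": after the first operation, "rskasxxdap"; after the second, "prskasxxda".

prskasxxda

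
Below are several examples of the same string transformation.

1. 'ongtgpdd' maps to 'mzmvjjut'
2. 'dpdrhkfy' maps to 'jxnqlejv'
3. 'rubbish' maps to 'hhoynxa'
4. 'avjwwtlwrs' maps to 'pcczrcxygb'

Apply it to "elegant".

In each case the input is transformed by: shift every letter 6 places forward in the alphabet (wrapping around), then move the first 2 characters to the end (rotate left by 2).
For "elegant", step one produces "krkmgtz"; step two turns that into "kmgtzkr".

kmgtzkr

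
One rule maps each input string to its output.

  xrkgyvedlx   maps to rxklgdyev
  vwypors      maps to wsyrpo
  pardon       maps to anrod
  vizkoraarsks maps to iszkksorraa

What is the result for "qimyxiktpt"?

The pattern: delete the first character, then take characters alternately from the front and the back (1st, last, 2nd, 2nd-last, ...).
"qimyxiktpt" → "itmpytxki".

itmpytxki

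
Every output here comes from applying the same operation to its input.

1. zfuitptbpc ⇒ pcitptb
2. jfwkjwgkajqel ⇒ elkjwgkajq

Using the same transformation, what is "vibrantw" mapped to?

twran

The rule is to delete the first 3 characters, then move the last 2 characters to the front (rotate right by 2).
Working it through for "vibrantw": intermediate "rantw", final "twran".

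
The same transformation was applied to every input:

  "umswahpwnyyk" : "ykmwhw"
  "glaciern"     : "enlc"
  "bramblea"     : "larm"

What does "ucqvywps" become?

wscv

In each case the input is transformed by: keep every other character starting from the second (positions 2nd, 4th, 6th, ...), then move the last 2 characters to the front (rotate right by 2).
Starting from "ucqvywps": after the first operation, "cvws"; after the second, "wscv".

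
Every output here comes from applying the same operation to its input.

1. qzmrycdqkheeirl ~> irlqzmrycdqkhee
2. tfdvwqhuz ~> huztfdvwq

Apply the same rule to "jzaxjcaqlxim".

The transformation: move the last 3 characters to the front (rotate right by 3).
For "jzaxjcaqlxim" the result is "ximjzaxjcaql".

ximjzaxjcaql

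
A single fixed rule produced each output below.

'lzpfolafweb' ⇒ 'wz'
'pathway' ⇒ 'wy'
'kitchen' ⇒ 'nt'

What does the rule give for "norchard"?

The rule is to sort the characters into alphabetical order, then keep only the last 2 characters.
For "norchard", step one produces "acdhnorr"; step two turns that into "rr".

rr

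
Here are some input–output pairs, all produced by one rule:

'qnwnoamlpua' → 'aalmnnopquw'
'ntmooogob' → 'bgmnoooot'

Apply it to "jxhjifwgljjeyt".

The pattern: sort the characters into alphabetical order.
"jxhjifwgljjeyt" → "efghijjjjltwxy".

efghijjjjltwxy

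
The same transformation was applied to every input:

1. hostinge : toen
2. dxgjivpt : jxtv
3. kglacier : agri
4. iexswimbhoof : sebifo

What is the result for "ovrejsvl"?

evls

Looking at the pairs, the operation is to keep every other character starting from the second (positions 2nd, 4th, 6th, ...), then swap each adjacent pair of characters (1↔2, 3↔4, ...).
On "ovrejsvl": the first step gives "vesl", and the second then gives "evls".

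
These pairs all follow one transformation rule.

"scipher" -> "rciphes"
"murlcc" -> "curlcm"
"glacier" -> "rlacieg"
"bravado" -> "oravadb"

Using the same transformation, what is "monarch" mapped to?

What's happening: swap the first and last characters.
Doing the same to "monarch": "honarcm".

honarcm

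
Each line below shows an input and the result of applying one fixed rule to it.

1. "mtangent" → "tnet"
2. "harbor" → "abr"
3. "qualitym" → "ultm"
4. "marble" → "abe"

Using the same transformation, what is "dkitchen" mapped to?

Each output is the input with this applied: keep every other character starting from the second (positions 2nd, 4th, 6th, ...).
On "dkitchen" that produces "kthn".

kthn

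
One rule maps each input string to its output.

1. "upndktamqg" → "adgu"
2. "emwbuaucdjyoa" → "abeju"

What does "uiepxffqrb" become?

bfpu

Each output is the input with this applied: keep one character in every 3, starting at position 1 (positions 1st, 4th, 7th, ...), then sort the characters into alphabetical order.
For "uiepxffqrb", step one produces "upfb"; step two turns that into "bfpu".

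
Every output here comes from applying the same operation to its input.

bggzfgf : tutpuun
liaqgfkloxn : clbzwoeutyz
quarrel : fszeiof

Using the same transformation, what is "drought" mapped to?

uvhrfci

In each case the input is transformed by: move the last 3 characters to the front (rotate right by 3), then shift every letter 12 places backward in the alphabet (wrapping around).
For "drought", step one produces "ghtdrou"; step two turns that into "uvhrfci".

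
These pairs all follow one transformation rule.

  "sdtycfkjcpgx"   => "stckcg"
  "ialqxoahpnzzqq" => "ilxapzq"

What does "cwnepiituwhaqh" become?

cnpiuhq

Looking at the pairs, the operation is to keep every other character starting from the first (positions 1st, 3rd, 5th, ...).
Doing the same to "cwnepiituwhaqh": "cnpiuhq".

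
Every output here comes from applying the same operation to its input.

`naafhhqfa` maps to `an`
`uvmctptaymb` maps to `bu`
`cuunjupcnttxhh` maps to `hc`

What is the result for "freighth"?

hf

Each output is the input with this applied: move the first character to the end, then keep only the last 2 characters.
Applying both steps to "freighth": "reighthf", then "hf".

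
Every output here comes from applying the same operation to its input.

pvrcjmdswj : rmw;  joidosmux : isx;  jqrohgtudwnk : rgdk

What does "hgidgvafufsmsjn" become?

What's happening: keep one character in every 3, starting at position 3 (positions 3rd, 6th, 9th, ...).
Doing the same to "hgidgvafufsmsjn": "ivumn".

ivumn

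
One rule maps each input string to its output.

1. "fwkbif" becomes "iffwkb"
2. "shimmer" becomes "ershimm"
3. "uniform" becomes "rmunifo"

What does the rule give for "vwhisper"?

What's happening: move the last 2 characters to the front (rotate right by 2).
On "vwhisper" that produces "ervwhisp".

ervwhisp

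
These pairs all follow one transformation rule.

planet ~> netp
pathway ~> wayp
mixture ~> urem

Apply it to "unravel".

Looking at the pairs, the operation is to move the last 3 characters to the front (rotate right by 3), then keep only the first 4 characters.
"unravel" → "velunra" → "velu".
(Check on "pathway": → "waypath" → "wayp" ✓)

velu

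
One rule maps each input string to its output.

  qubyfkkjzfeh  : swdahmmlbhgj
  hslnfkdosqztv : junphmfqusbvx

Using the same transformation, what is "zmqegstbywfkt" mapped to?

bosgiuvdayhmv

The pattern: shift every letter 2 places forward in the alphabet (wrapping around).
So "zmqegstbywfkt" becomes "bosgiuvdayhmv".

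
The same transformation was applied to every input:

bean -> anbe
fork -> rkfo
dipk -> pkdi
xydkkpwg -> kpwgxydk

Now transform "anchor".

horanc

Looking at the pairs, the operation is to swap the front and back halves of the string.
"anchor" → "horanc".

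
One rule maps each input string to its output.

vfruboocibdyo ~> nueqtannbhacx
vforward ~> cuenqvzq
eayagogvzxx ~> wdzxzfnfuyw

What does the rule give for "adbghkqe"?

dzcafgjp

Looking at the pairs, the operation is to shift every letter 1 place backward in the alphabet (wrapping around), then move the last character to the front.
Working it through for "adbghkqe": intermediate "zcafgjpd", final "dzcafgjp".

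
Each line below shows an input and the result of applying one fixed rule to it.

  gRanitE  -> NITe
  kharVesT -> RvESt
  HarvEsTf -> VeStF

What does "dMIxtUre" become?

XTuRE

The rule is to flip the case of every letter, then delete the first 3 characters.
On "dMIxtUre": the first step gives "DmiXTuRE", and the second then gives "XTuRE".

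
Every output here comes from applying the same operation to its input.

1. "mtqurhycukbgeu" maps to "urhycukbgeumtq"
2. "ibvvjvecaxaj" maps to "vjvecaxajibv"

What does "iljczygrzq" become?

What's happening: move the first 3 characters to the end (rotate left by 3).
Doing the same to "iljczygrzq": "czygrzqilj".

czygrzqilj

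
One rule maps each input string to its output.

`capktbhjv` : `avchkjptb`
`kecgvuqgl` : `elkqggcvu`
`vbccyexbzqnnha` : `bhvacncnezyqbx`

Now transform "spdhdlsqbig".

What's happening: swap each adjacent pair of characters (1↔2, 3↔4, ...), then take characters alternately from the front and the back (1st, last, 2nd, 2nd-last, ...).
Applying both steps to "spdhdlsqbig": "pshdldqsibg", then "pgsbhidslqd".
(Check on "capktbhjv": → "ackpbtjhv" → "avchkjptb" ✓)

pgsbhidslqd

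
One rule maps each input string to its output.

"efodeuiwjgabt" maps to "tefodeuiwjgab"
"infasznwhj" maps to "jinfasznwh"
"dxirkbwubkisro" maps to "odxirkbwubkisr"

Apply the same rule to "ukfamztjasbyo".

Looking at the pairs, the operation is to move the last character to the front.
So "ukfamztjasbyo" becomes "oukfamztjasby".

oukfamztjasby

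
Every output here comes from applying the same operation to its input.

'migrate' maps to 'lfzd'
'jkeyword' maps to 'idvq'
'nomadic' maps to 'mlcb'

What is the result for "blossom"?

The pattern: keep every other character starting from the first (positions 1st, 3rd, 5th, ...), then shift every letter 1 place backward in the alphabet (wrapping around).
So "blossom" becomes "anrl".

anrl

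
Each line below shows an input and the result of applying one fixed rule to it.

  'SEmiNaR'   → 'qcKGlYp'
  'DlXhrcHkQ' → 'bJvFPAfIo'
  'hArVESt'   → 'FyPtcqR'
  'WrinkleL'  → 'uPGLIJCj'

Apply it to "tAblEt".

RyZJcR

Rule — shift every letter 2 places backward in the alphabet (wrapping around), then flip the case of every letter.
Applying both steps to "tAblEt": "rYzjCr", then "RyZJcR".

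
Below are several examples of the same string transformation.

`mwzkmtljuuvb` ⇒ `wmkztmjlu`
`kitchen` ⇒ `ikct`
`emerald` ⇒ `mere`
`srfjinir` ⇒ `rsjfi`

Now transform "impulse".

miup

What's happening: delete the last 3 characters, then swap each adjacent pair of characters (1↔2, 3↔4, ...).
For "impulse", step one produces "impu"; step two turns that into "miup".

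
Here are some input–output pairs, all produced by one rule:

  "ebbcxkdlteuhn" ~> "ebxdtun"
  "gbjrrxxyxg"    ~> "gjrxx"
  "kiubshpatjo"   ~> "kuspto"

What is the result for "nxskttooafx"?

nstoax

In each case the input is transformed by: keep every other character starting from the first (positions 1st, 3rd, 5th, ...).
Doing the same to "nxskttooafx": "nstoax".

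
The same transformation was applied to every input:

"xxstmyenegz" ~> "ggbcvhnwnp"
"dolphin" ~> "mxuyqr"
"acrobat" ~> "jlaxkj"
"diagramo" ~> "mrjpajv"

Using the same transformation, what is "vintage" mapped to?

The rule is to delete the last character, then shift every letter 9 places forward in the alphabet (wrapping around).
For "vintage", step one produces "vintag"; step two turns that into "erwcjp".

erwcjp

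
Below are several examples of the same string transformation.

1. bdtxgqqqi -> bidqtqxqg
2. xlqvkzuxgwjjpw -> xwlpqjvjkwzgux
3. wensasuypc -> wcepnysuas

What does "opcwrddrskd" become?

odpkcswrrdd

The transformation: take characters alternately from the front and the back (1st, last, 2nd, 2nd-last, ...).
On "opcwrddrskd" that produces "odpkcswrrdd".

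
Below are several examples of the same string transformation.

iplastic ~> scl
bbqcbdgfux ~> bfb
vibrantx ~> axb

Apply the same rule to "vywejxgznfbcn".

jzbv

The pattern: move the first 3 characters to the end (rotate left by 3), then keep one character in every 3, starting at position 2 (positions 2nd, 5th, 8th, ...).
"vywejxgznfbcn" → "ejxgznfbcnvyw" → "jzbv".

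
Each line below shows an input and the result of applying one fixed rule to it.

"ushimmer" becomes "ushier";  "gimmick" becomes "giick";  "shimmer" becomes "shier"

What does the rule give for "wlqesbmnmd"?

wlqesbnd

The transformation: remove every "m".
"wlqesbmnmd" → "wlqesbnd".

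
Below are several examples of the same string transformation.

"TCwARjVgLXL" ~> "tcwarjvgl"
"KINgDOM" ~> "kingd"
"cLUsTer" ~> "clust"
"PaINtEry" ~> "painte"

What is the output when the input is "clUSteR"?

clust

What's happening: delete the last 2 characters, then convert every letter to lowercase.
"clUSteR" → "clUSt" → "clust".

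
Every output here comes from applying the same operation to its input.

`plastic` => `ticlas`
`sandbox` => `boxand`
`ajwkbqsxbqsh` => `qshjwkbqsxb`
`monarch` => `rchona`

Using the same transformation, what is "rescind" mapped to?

indesc

The transformation: delete the first character, then move the last 3 characters to the front (rotate right by 3).
On "rescind": the first step gives "escind", and the second then gives "indesc".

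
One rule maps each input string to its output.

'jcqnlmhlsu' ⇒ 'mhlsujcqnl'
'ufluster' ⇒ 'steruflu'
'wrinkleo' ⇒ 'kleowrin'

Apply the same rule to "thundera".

In each case the input is transformed by: swap the front and back halves of the string.
Doing the same to "thundera": "derathun".

derathun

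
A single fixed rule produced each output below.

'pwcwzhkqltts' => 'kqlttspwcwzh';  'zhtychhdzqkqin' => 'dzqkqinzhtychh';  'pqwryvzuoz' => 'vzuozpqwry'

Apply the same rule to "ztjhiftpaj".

The rule is to swap the front and back halves of the string.
"ztjhiftpaj" → "ftpajztjhi".

ftpajztjhi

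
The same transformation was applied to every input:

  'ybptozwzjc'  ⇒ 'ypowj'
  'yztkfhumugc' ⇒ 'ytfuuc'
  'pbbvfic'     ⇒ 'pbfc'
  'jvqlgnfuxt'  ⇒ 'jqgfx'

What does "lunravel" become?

Looking at the pairs, the operation is to keep every other character starting from the first (positions 1st, 3rd, 5th, ...).
For "lunravel" the result is "lnae".

lnae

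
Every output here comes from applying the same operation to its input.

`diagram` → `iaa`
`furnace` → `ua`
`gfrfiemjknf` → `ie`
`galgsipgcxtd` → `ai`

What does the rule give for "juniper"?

uie

Rule — delete the last character, then keep only the vowels.
Starting from "juniper": after the first operation, "junipe"; after the second, "uie".
(Check on "furnace": → "furnac" → "ua" ✓)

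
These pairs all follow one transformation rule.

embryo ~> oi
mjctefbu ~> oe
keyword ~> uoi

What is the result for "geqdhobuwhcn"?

oae

In each case the input is transformed by: shift every letter 10 places forward in the alphabet (wrapping around), then keep only the vowels.
On "geqdhobuwhcn" that produces "oae".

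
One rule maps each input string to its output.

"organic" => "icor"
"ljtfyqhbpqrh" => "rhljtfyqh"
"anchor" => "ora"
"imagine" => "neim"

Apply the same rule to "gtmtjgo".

gogt

What's happening: move the last 2 characters to the front (rotate right by 2), then delete the last 3 characters.
On "gtmtjgo": the first step gives "gogtmtj", and the second then gives "gogt".
(Check on "organic": → "icorgan" → "icor" ✓)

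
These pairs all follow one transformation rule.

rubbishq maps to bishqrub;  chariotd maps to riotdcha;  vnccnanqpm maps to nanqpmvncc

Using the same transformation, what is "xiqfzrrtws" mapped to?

Looking at the pairs, the operation is to move the last character to the front, then swap the front and back halves of the string.
On "xiqfzrrtws": the first step gives "sxiqfzrrtw", and the second then gives "zrrtwsxiqf".
(Check on "rubbishq": → "qrubbish" → "bishqrub" ✓)

zrrtwsxiqf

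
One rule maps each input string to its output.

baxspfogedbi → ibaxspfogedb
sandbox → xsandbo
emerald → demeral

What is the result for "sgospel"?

What's happening: move the last character to the front.
For "sgospel" the result is "lsgospe".

lsgospe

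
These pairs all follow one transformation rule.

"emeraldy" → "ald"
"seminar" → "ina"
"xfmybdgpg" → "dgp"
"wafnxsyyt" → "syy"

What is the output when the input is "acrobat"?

oba

What's happening: move the last character to the front, then keep only the last 3 characters.
Working it through for "acrobat": intermediate "tacroba", final "oba".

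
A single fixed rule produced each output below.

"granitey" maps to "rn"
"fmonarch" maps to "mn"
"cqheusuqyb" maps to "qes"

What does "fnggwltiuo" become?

Each output is the input with this applied: keep every other character starting from the second (positions 2nd, 4th, 6th, ...), then delete the last 2 characters.
For "fnggwltiuo", step one produces "nglio"; step two turns that into "ngl".
(Check on "fmonarch": → "mnrh" → "mn" ✓)

ngl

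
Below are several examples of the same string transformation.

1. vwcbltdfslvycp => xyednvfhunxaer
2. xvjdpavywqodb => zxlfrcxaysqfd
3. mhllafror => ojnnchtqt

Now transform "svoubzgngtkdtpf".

Looking at the pairs, the operation is to shift every letter 2 places forward in the alphabet (wrapping around).
So "svoubzgngtkdtpf" becomes "uxqwdbipivmfvrh".

uxqwdbipivmfvrh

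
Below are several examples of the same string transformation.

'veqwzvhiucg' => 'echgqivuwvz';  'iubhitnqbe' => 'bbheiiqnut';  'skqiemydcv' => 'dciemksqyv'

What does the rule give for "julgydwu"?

gdljuuyw

What's happening: sort the characters into alphabetical order, then swap each adjacent pair of characters (1↔2, 3↔4, ...).
"julgydwu" → "dgjluuwy" → "gdljuuyw".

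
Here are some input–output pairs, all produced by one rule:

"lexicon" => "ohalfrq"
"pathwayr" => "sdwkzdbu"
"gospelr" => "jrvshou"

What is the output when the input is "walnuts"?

zdoqxwv

The rule is to shift every letter 3 places forward in the alphabet (wrapping around).
Applying that to "walnuts" gives "zdoqxwv".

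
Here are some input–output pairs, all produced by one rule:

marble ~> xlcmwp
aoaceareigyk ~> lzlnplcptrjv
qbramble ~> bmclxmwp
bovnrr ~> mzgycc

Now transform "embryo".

What's happening: shift every letter 11 places forward in the alphabet (wrapping around).
"embryo" → "pxmcjz".

pxmcjz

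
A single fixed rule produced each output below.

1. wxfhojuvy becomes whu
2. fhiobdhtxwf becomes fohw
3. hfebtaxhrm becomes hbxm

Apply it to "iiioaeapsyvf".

The rule is to keep one character in every 3, starting at position 1 (positions 1st, 4th, 7th, ...).
"iiioaeapsyvf" → "ioay".

ioay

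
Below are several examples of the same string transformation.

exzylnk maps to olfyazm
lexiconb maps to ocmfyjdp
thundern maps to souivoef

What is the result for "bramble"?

The pattern: shift every letter 1 place forward in the alphabet (wrapping around), then move the last 2 characters to the front (rotate right by 2).
"bramble" → "mfcsbnc".

mfcsbnc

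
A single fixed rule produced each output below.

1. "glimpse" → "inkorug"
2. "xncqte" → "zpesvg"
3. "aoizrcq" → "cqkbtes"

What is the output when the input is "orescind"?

qtguekpf

What's happening: shift every letter 2 places forward in the alphabet (wrapping around).
For "orescind" the result is "qtguekpf".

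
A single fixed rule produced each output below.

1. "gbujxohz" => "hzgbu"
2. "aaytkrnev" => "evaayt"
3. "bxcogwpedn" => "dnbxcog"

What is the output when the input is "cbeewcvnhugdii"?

The rule is to move the last 2 characters to the front (rotate right by 2), then delete the last 3 characters.
For "cbeewcvnhugdii" the result is "iicbeewcvnh".

iicbeewcvnh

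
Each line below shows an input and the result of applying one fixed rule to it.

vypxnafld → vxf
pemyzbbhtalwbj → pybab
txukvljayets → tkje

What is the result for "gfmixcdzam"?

Looking at the pairs, the operation is to keep one character in every 3, starting at position 1 (positions 1st, 4th, 7th, ...).
Applying that to "gfmixcdzam" gives "gidm".

gidm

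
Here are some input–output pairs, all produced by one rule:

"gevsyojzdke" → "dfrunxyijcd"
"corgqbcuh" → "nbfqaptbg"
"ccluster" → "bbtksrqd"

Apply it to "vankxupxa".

What's happening: swap each adjacent pair of characters (1↔2, 3↔4, ...), then shift every letter 1 place backward in the alphabet (wrapping around).
For "vankxupxa", step one produces "avknuxxpa"; step two turns that into "zujmtwwoz".

zujmtwwoz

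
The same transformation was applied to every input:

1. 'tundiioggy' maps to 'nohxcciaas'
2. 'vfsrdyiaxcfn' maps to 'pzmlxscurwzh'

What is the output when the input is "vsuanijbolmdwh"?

The pattern: shift every letter 6 places backward in the alphabet (wrapping around).
Doing the same to "vsuanijbolmdwh": "pmouhcdvifgxqb".

pmouhcdvifgxqb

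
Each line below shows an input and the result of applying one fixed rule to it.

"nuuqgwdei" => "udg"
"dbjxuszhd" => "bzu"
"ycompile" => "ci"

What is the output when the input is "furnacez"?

The pattern: take characters alternately from the front and the back (1st, last, 2nd, 2nd-last, ...), then keep one character in every 3, starting at position 3 (positions 3rd, 6th, 9th, ...).
"furnacez" → "fzuercna" → "uc".

uc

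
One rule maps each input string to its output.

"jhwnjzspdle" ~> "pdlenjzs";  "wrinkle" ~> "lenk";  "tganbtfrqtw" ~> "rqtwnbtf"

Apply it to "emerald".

The pattern: delete the first 3 characters, then swap the front and back halves of the string.
Working it through for "emerald": intermediate "rald", final "ldra".

ldra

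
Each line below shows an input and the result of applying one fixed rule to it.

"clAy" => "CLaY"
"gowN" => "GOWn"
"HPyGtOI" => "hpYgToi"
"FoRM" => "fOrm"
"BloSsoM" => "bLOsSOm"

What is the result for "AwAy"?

aWaY

The pattern: flip the case of every letter.
Doing the same to "AwAy": "aWaY".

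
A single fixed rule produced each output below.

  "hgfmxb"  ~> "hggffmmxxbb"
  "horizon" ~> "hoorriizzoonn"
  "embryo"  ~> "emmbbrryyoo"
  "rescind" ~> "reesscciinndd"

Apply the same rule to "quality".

quuaalliittyy

In each case the input is transformed by: double every character, then delete the first character.
For "quality", step one produces "qquuaalliittyy"; step two turns that into "quuaalliittyy".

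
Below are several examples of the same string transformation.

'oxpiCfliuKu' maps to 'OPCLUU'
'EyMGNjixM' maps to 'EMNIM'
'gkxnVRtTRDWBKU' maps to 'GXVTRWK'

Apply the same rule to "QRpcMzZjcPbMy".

The pattern: keep every other character starting from the first (positions 1st, 3rd, 5th, ...), then convert every letter to uppercase.
"QRpcMzZjcPbMy" → "QpMZcby" → "QPMZCBY".

QPMZCBY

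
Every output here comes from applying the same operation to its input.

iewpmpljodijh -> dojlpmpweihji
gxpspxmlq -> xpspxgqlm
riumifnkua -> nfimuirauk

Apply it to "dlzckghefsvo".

Rule — reverse the string, then move the first 3 characters to the end (rotate left by 3).
Working it through for "dlzckghefsvo": intermediate "ovsfehgkczld", final "fehgkczldovs".

fehgkczldovs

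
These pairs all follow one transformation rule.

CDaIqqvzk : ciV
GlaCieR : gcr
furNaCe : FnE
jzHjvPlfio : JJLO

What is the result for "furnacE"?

FNe

The rule is to flip the case of every letter, then keep one character in every 3, starting at position 1 (positions 1st, 4th, 7th, ...).
For "furnacE", step one produces "FURNACe"; step two turns that into "FNe".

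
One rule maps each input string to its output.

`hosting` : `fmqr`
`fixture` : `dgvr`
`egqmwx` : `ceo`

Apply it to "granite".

epyl

The transformation: shift every letter 2 places backward in the alphabet (wrapping around), then delete the last 3 characters.
Working it through for "granite": intermediate "epylgrc", final "epyl".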